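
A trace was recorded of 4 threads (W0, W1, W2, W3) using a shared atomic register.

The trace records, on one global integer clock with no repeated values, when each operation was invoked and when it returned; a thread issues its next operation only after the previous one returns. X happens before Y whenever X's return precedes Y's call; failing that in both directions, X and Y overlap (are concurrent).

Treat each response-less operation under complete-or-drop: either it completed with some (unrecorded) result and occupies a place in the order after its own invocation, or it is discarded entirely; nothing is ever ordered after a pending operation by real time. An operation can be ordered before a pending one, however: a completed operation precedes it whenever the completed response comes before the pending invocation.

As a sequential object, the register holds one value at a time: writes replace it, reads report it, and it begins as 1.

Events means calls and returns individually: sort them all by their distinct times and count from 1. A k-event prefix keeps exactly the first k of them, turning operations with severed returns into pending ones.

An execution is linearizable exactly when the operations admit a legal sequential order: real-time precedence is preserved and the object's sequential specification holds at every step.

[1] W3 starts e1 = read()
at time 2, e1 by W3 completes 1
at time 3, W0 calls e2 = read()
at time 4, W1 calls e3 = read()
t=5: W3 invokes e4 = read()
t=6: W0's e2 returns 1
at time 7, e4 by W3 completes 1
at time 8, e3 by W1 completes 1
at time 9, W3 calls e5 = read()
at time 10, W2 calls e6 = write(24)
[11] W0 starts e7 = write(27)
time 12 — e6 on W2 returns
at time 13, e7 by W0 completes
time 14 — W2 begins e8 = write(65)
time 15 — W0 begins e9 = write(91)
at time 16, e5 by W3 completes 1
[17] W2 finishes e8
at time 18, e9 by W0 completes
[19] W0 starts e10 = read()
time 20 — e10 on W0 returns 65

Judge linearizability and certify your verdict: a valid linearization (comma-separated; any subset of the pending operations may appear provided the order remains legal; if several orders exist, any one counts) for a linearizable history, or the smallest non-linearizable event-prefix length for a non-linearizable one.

linearizable — witness: e1, e2, e3, e4, e5, e6, e7, e9, e8, e10

step 1: e1 read() → 1 — value 1
step 2: e2 read() → 1 — value 1
step 3: e3 read() → 1 — value 1
step 4: e4 read() → 1 — value 1
step 5: e5 read() → 1 — value 1
step 6: e6 write(24) — value 24
step 7: e7 write(27) — value 27
step 8: e9 write(91) — value 91
step 9: e8 write(65) — value 65
step 10: e10 read() → 65 — value 65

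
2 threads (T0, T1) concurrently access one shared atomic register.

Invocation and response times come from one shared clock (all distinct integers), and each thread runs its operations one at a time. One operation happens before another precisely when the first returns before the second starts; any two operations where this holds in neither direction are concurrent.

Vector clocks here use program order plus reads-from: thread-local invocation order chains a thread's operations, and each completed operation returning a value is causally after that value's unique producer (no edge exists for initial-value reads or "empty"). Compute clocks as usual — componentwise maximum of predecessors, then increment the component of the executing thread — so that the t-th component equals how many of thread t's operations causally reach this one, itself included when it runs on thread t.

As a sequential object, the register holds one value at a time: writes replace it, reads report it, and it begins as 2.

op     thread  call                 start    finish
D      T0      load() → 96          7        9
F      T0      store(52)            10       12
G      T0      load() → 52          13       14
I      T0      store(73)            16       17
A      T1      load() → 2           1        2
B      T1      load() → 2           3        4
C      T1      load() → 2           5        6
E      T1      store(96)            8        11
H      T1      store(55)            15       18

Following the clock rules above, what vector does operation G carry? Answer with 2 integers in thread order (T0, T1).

(3, 4)

root op A, invoked 1: fresh clock plus T1's own tick → (0, 1)
B (invocation 3): componentwise max over VC(A)=(0, 1), +1 at T1, giving (0, 2)
C (invocation 5): componentwise max over VC(B)=(0, 2), +1 at T1, giving (0, 3)
E (invocation 8): componentwise max over VC(C)=(0, 3), +1 at T1, giving (0, 4)
H (invocation 15): componentwise max over VC(E)=(0, 4), +1 at T1, giving (0, 5)
D (invocation 7): componentwise max over VC(E)=(0, 4), +1 at T0, giving (1, 4)
F (invocation 10): componentwise max over VC(D)=(1, 4), +1 at T0, giving (2, 4)
G (invocation 13): componentwise max over VC(F)=(2, 4), +1 at T0, giving (3, 4)
I (invocation 16): componentwise max over VC(G)=(3, 4), +1 at T0, giving (4, 4)
target: VC(G) = (3, 4)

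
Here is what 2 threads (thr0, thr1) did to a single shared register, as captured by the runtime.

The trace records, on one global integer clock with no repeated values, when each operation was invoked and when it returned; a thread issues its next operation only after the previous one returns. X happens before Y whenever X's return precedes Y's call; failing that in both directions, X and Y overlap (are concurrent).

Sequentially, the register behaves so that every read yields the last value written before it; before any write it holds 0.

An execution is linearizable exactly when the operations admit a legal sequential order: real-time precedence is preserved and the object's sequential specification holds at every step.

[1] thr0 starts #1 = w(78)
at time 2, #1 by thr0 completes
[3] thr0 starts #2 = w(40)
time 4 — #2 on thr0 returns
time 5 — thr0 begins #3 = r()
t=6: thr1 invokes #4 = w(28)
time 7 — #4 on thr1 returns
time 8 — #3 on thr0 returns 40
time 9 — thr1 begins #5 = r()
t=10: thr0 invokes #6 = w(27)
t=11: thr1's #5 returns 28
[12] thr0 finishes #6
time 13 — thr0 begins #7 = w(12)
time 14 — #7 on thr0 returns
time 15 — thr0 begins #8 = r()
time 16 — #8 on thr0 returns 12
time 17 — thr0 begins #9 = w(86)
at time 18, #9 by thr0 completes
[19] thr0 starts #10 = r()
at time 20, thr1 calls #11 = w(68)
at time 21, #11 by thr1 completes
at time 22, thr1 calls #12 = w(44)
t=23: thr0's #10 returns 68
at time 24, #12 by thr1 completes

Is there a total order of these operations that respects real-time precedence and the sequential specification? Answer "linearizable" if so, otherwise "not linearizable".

linearizable

a witness: #1, #2, #3, #4, #5, #6, #7, #8, #9, #11, #10, #12
1. #1 w(78), leaving value 78
2. #2 w(40), leaving value 40
3. #3 r() → 40, leaving value 40
4. #4 w(28), leaving value 28
5. #5 r() → 28, leaving value 28
6. #6 w(27), leaving value 27
7. #7 w(12), leaving value 12
8. #8 r() → 12, leaving value 12
9. #9 w(86), leaving value 86
10. #11 w(68), leaving value 68
11. #10 r() → 68, leaving value 68
12. #12 w(44), leaving value 44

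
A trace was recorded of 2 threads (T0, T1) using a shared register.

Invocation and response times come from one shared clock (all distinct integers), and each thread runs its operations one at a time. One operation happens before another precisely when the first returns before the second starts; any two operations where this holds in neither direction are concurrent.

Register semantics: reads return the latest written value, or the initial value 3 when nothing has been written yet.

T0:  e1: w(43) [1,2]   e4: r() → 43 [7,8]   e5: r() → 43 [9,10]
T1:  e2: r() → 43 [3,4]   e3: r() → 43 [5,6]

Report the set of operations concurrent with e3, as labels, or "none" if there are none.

e3 spans [5,6]: anything still running between times 5 and 6 counts as concurrent
e1 [1,2]: before
e2 [3,4]: before
e4 [7,8]: after
e5 [9,10]: after

none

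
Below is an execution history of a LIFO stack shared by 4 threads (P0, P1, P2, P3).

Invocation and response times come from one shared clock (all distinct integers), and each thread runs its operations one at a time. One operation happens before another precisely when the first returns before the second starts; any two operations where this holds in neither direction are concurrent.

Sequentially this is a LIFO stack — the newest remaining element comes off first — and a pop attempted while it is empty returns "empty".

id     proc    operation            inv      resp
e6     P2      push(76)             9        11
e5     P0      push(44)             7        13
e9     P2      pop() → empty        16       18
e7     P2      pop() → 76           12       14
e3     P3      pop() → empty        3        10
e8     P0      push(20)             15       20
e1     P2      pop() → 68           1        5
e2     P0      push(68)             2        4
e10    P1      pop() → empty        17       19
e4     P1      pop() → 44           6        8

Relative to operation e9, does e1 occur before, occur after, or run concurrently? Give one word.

e1 spans [1,5], e9 spans [16,18]
resp(e1)=5 < inv(e9)=16

before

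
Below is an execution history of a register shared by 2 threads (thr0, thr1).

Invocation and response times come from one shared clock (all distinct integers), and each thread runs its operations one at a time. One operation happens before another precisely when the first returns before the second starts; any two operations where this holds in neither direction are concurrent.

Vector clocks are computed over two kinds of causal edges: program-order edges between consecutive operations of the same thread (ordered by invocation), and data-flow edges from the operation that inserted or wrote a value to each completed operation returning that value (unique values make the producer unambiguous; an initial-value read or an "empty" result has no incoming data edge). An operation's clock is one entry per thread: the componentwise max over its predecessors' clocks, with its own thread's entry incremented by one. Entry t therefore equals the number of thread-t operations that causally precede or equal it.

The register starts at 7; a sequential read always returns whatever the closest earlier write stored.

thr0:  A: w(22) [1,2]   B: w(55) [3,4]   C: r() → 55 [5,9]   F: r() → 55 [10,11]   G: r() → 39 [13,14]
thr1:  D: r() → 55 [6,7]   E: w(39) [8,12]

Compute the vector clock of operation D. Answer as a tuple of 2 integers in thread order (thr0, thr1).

(2, 1)

A (invocation 1): nothing precedes it; thr0's component alone gives (1, 0)
B, invoked 3, takes VC(A)=(1, 0) under max, adds 1 for thr0 → (2, 0)
D, invoked 6, takes VC(B)=(2, 0) under max, adds 1 for thr1 → (2, 1)
C, invoked 5, takes VC(B)=(2, 0) under max, adds 1 for thr0 → (3, 0)
E, invoked 8, takes VC(D)=(2, 1) under max, adds 1 for thr1 → (2, 2)
F, invoked 10, takes VC(B)=(2, 0), VC(C)=(3, 0) under max, adds 1 for thr0 → (4, 0)
G, invoked 13, takes VC(E)=(2, 2), VC(F)=(4, 0) under max, adds 1 for thr0 → (5, 2)
target: VC(D) = (2, 1)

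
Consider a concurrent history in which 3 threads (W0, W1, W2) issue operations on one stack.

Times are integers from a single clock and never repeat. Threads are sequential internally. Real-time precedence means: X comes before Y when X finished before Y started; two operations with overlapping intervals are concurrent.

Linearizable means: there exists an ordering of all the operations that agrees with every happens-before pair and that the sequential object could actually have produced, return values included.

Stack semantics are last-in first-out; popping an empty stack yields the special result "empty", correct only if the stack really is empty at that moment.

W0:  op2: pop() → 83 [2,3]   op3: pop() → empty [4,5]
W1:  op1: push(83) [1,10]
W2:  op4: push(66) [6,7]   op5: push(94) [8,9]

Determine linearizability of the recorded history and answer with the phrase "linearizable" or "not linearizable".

linearizable

a witness: op1, op2, op3, op4, op5
after step 1 (op1 push(83)): stack <83>
after step 2 (op2 pop() → 83): stack <>
after step 3 (op3 pop() → empty): stack <>
after step 4 (op4 push(66)): stack <66>
after step 5 (op5 push(94)): stack <66,94>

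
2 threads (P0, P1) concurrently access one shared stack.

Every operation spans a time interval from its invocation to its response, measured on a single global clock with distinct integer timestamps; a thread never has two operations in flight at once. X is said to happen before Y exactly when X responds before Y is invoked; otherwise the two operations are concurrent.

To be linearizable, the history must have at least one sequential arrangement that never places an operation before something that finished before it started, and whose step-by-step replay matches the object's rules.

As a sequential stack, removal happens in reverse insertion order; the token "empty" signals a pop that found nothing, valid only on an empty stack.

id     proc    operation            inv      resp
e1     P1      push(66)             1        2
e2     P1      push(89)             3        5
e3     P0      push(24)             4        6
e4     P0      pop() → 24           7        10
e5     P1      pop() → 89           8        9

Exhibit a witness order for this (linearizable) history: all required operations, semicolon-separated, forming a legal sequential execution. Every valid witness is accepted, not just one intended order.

e1; e2; e3; e4; e5

step 1: e1 push(66) — stack <66>
step 2: e2 push(89) — stack <66,89>
step 3: e3 push(24) — stack <66,89,24>
step 4: e4 pop() → 24 — stack <66,89>
step 5: e5 pop() → 89 — stack <66>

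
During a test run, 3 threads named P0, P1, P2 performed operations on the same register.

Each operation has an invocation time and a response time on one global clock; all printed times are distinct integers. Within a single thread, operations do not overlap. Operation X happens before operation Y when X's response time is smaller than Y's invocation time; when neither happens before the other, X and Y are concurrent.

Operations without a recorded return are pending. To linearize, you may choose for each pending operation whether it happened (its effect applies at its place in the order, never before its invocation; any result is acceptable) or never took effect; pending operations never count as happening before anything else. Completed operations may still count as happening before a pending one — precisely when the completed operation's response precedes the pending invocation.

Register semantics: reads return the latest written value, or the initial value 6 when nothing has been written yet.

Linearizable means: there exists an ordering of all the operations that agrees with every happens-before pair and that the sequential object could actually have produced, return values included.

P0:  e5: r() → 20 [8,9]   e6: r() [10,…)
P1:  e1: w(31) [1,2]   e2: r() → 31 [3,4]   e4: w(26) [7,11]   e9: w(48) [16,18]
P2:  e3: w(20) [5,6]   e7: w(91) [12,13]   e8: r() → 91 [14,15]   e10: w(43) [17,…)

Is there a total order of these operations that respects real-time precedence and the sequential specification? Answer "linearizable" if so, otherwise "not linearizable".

linearizable

one valid linearization: e1, e2, e3, e5, e4, e6, e7, e8, e9
after step 1 (e1 w(31)): value 31
after step 2 (e2 r() → 31): value 31
after step 3 (e3 w(20)): value 20
after step 4 (e5 r() → 20): value 20
after step 5 (e4 w(26)): value 26
after step 6 (e6 r() (pending, included)): value 26
after step 7 (e7 w(91)): value 91
after step 8 (e8 r() → 91): value 91
after step 9 (e9 w(48)): value 48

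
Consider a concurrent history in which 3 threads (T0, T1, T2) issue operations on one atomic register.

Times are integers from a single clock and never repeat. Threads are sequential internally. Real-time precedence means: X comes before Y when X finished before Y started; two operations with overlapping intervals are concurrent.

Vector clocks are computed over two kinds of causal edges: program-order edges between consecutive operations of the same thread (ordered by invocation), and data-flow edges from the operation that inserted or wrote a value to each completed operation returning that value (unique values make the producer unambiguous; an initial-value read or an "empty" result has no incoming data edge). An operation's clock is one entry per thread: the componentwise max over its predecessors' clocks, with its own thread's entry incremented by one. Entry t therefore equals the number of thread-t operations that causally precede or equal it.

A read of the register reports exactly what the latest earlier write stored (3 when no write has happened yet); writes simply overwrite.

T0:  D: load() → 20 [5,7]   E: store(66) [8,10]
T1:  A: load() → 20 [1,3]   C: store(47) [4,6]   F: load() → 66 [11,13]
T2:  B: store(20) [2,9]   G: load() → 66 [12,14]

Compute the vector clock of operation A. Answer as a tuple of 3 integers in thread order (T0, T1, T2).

B (invocation 2): nothing precedes it; T2's component alone gives (0, 0, 1)
from VC(B)=(0, 0, 1), A (invoked 1) maxes components and bumps T1 → (0, 1, 1)
from VC(B)=(0, 0, 1), D (invoked 5) maxes components and bumps T0 → (1, 0, 1)
from VC(A)=(0, 1, 1), C (invoked 4) maxes components and bumps T1 → (0, 2, 1)
from VC(D)=(1, 0, 1), E (invoked 8) maxes components and bumps T0 → (2, 0, 1)
from VC(B)=(0, 0, 1), VC(E)=(2, 0, 1), G (invoked 12) maxes components and bumps T2 → (2, 0, 2)
from VC(C)=(0, 2, 1), VC(E)=(2, 0, 1), F (invoked 11) maxes components and bumps T1 → (2, 3, 1)
target: VC(A) = (0, 1, 1)

(0, 1, 1)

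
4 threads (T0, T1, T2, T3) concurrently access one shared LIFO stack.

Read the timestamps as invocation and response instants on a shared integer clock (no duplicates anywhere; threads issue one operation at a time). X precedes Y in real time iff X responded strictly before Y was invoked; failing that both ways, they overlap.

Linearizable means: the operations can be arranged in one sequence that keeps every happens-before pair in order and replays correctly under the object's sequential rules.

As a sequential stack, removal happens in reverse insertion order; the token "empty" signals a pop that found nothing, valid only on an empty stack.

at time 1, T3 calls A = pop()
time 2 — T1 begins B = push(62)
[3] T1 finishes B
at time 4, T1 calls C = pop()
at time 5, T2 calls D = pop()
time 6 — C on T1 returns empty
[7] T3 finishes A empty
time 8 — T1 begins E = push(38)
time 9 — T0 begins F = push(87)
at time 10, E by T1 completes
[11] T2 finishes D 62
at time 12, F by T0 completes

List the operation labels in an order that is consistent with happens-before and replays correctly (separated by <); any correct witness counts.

A < B < D < C < E < F

step 1: A pop() → empty — stack <>
step 2: B push(62) — stack <62>
step 3: D pop() → 62 — stack <>
step 4: C pop() → empty — stack <>
step 5: E push(38) — stack <38>
step 6: F push(87) — stack <38,87>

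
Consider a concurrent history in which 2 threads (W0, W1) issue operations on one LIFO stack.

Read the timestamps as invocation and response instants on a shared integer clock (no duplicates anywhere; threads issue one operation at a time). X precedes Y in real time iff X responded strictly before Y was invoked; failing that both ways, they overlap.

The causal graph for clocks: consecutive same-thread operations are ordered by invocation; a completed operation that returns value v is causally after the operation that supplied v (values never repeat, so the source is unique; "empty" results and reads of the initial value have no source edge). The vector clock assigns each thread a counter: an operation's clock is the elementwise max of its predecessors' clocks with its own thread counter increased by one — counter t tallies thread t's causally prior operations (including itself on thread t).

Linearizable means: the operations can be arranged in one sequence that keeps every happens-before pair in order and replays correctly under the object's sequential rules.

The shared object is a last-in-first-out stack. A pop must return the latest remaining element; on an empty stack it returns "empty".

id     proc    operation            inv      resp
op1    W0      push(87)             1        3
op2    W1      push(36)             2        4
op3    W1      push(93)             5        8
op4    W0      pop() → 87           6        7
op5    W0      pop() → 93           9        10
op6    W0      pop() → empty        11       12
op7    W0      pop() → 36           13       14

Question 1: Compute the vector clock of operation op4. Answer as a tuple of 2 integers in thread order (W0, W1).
Answer: (2, 0)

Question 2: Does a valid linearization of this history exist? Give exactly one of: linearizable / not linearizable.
through event 11 a valid linearization exists; event 12 (op6 responding at time 12) ends that
6 completed operations, 4 real-time-consistent orders — every LIFO stack replay fails
e.g. op1, op2, op3, op4, op5, op6: illegal at step 4, since op4 pop() → 87 cannot apply there
e.g. op1, op2, op4, op3, op5, op6: illegal at step 3, since op4 pop() → 87 cannot apply there

not linearizable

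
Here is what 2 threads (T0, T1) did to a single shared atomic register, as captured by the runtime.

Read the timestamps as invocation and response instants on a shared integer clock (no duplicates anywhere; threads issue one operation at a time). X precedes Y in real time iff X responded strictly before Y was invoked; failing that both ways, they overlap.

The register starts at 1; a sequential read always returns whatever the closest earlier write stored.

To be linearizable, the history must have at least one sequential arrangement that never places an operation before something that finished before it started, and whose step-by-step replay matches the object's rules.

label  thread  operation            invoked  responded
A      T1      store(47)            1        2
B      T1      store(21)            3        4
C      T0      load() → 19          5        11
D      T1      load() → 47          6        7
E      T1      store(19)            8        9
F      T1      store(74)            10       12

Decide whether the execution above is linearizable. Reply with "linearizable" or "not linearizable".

not linearizable

cut after 6 events: linearizable; cut after 7 events (D responds, time 7): not linearizable
one real-time candidate order over the 3 completed operations — the atomic register replay rejects it
every completion of the 1 pending operation (C) was checked; none linearizes
take A, B, D (pending dropped): step 3 already fails, because D load() → 47 cannot occur there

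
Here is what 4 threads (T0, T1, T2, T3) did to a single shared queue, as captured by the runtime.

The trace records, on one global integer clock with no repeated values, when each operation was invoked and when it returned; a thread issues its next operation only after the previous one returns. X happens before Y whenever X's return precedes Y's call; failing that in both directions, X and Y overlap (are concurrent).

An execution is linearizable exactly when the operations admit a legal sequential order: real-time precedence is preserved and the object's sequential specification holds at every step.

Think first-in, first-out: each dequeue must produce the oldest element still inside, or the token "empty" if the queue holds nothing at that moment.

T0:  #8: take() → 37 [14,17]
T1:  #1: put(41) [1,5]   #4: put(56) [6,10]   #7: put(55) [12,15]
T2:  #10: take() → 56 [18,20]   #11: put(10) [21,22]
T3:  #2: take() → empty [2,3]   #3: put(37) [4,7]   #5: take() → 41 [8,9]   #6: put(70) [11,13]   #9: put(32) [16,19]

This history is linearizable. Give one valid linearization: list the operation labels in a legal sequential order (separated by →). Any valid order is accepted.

step 1: #2 take() → empty — queue <>
step 2: #1 put(41) — queue <41>
step 3: #3 put(37) — queue <41,37>
step 4: #4 put(56) — queue <41,37,56>
step 5: #5 take() → 41 — queue <37,56>
step 6: #6 put(70) — queue <37,56,70>
step 7: #7 put(55) — queue <37,56,70,55>
step 8: #8 take() → 37 — queue <56,70,55>
step 9: #9 put(32) — queue <56,70,55,32>
step 10: #10 take() → 56 — queue <70,55,32>
step 11: #11 put(10) — queue <70,55,32,10>

#2 → #1 → #3 → #4 → #5 → #6 → #7 → #8 → #9 → #10 → #11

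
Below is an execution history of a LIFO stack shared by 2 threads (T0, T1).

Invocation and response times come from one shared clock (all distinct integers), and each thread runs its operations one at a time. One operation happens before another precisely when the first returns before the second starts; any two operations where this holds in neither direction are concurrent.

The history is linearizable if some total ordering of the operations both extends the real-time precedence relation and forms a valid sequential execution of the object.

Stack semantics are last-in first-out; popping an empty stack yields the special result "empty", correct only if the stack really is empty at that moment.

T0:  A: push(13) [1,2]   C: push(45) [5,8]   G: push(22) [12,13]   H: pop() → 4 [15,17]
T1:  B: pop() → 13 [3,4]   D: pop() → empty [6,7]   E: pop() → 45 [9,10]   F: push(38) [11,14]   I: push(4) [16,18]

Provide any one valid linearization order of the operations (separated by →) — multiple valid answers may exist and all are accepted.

after step 1 (A push(13)): stack <13>
after step 2 (B pop() → 13): stack <>
after step 3 (D pop() → empty): stack <>
after step 4 (C push(45)): stack <45>
after step 5 (E pop() → 45): stack <>
after step 6 (F push(38)): stack <38>
after step 7 (G push(22)): stack <38,22>
after step 8 (I push(4)): stack <38,22,4>
after step 9 (H pop() → 4): stack <38,22>

A → B → D → C → E → F → G → I → H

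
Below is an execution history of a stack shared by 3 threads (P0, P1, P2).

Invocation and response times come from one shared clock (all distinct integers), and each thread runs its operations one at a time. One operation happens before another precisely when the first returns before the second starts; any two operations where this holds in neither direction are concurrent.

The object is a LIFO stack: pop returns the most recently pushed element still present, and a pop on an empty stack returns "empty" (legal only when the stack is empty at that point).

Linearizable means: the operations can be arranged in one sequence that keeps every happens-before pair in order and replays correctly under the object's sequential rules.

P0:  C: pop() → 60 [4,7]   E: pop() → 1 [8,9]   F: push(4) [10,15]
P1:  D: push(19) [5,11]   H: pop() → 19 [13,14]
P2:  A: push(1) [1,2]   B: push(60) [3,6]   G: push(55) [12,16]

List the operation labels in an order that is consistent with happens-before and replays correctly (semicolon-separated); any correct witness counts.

after step 1 (A push(1)): stack <1>
after step 2 (B push(60)): stack <1,60>
after step 3 (C pop() → 60): stack <1>
after step 4 (E pop() → 1): stack <>
after step 5 (D push(19)): stack <19>
after step 6 (H pop() → 19): stack <>
after step 7 (F push(4)): stack <4>
after step 8 (G push(55)): stack <4,55>

A; B; C; E; D; H; F; G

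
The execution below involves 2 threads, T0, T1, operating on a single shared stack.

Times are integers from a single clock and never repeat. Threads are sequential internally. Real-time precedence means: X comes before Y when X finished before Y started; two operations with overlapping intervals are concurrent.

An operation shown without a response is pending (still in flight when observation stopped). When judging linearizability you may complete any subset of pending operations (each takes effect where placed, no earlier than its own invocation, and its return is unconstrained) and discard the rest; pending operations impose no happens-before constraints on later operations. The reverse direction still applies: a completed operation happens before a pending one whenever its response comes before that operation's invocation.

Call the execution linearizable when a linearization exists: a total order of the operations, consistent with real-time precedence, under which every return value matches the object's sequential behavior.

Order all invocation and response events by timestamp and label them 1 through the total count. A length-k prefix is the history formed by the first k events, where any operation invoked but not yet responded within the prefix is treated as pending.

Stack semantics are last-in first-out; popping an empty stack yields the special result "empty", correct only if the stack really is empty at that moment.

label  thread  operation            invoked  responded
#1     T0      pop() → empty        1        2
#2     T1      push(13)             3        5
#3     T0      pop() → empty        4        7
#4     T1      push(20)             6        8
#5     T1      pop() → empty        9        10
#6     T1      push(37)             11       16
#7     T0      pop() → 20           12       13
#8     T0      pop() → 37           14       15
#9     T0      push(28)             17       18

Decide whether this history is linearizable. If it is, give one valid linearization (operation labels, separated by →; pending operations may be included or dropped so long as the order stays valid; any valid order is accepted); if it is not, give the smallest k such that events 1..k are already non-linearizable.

not linearizable — minimal violating prefix: 10 events

events 1..9 are fine; event 10 — the response of #5 at time 10 — makes the prefix non-linearizable
no legal order exists: 3 real-time-consistent candidates over 5 completed stack operations, all rejected
sample order #1, #2, #3, #4, #5 stalls at step 3 — #3 pop() → empty has no legal effect
sample order #1, #2, #4, #3, #5 stalls at step 4 — #3 pop() → empty has no legal effect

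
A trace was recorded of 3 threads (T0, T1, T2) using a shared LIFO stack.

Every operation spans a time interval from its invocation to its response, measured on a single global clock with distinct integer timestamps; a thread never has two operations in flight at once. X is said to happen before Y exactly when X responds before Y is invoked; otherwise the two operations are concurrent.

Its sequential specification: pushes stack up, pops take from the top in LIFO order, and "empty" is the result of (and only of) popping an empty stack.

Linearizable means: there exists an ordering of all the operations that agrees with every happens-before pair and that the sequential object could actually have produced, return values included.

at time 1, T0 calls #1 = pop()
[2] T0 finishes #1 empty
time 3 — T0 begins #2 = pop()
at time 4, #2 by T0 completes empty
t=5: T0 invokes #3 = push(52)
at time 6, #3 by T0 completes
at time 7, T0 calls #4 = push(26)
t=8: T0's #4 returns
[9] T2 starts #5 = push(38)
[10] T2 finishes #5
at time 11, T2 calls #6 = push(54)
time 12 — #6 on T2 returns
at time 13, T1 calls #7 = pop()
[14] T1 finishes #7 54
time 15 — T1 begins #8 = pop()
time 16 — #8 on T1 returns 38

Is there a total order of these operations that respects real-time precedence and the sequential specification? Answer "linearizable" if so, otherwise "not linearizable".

a witness: #1, #2, #3, #4, #5, #6, #7, #8
after step 1 (#1 pop() → empty): stack <>
after step 2 (#2 pop() → empty): stack <>
after step 3 (#3 push(52)): stack <52>
after step 4 (#4 push(26)): stack <52,26>
after step 5 (#5 push(38)): stack <52,26,38>
after step 6 (#6 push(54)): stack <52,26,38,54>
after step 7 (#7 pop() → 54): stack <52,26,38>
after step 8 (#8 pop() → 38): stack <52,26>

linearizable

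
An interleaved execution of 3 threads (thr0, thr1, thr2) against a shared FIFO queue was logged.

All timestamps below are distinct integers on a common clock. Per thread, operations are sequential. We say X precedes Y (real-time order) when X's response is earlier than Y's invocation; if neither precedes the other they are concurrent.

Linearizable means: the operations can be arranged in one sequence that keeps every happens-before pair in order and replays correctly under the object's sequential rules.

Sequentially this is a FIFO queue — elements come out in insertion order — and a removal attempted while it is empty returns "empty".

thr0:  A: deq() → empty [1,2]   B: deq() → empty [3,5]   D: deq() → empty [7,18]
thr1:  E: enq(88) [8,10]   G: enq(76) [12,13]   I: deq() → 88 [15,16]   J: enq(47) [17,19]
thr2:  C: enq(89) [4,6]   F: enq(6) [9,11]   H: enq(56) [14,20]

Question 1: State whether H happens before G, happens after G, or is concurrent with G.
Answer: after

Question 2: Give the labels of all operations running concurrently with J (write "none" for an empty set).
Answer: D, H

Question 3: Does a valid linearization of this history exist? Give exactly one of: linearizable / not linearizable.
not linearizable

cut after 17 events: linearizable; cut after 18 events (D responds, time 18): not linearizable
no legal order exists: 20 real-time-consistent candidates over 8 completed FIFO queue operations, all rejected
no escape via the 2 pending operations (H, J): every completion choice fails
one such order, A, B, C, D, E, F, G, I (pending dropped), breaks at step 4 where D deq() → empty is illegal
one such order, A, B, C, D, F, E, G, I (pending dropped), breaks at step 4 where D deq() → empty is illegal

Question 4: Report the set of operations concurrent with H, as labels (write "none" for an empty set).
Answer: D, I, J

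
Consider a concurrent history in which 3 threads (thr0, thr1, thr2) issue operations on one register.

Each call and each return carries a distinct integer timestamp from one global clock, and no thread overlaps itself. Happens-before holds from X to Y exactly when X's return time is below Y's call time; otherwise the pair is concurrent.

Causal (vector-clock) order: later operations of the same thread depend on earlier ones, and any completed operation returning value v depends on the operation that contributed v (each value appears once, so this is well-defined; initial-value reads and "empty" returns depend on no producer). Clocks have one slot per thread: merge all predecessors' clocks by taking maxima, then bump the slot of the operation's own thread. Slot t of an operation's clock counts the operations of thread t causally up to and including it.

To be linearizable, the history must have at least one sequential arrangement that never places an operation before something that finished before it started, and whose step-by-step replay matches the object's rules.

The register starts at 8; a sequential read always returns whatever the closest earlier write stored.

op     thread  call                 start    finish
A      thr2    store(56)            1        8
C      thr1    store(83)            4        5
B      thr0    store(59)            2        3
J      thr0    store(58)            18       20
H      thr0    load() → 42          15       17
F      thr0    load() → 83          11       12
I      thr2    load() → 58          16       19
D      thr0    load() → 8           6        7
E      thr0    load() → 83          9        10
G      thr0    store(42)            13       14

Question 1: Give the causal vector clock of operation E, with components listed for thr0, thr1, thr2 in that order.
(3, 1, 0)

A, invoked 1, has no incoming edges; only thr2's bump applies → (0, 0, 1)
C, invoked 4, has no incoming edges; only thr1's bump applies → (0, 1, 0)
B, invoked 2, has no incoming edges; only thr0's bump applies → (1, 0, 0)
D (invocation 6): componentwise max over VC(B)=(1, 0, 0), +1 at thr0, giving (2, 0, 0)
E (invocation 9): componentwise max over VC(C)=(0, 1, 0), VC(D)=(2, 0, 0), +1 at thr0, giving (3, 1, 0)
F (invocation 11): componentwise max over VC(C)=(0, 1, 0), VC(E)=(3, 1, 0), +1 at thr0, giving (4, 1, 0)
G (invocation 13): componentwise max over VC(F)=(4, 1, 0), +1 at thr0, giving (5, 1, 0)
H (invocation 15): componentwise max over VC(G)=(5, 1, 0), +1 at thr0, giving (6, 1, 0)
J (invocation 18): componentwise max over VC(H)=(6, 1, 0), +1 at thr0, giving (7, 1, 0)
I (invocation 16): componentwise max over VC(A)=(0, 0, 1), VC(J)=(7, 1, 0), +1 at thr2, giving (7, 1, 2)
target: VC(E) = (3, 1, 0)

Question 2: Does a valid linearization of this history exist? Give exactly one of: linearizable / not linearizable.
not linearizable

prefix check: 1..6 passes, 1..7 fails once D's time-7 response joins
one real-time candidate order over the 3 completed operations — the register replay rejects it
every completion of the 1 pending operation (A) was checked; none linearizes
one such order, B, C, D (pending dropped), breaks at step 3 where D load() → 8 is illegal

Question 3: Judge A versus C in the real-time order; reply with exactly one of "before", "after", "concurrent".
concurrent

A spans [1,8], C spans [4,5]
the intervals overlap in both directions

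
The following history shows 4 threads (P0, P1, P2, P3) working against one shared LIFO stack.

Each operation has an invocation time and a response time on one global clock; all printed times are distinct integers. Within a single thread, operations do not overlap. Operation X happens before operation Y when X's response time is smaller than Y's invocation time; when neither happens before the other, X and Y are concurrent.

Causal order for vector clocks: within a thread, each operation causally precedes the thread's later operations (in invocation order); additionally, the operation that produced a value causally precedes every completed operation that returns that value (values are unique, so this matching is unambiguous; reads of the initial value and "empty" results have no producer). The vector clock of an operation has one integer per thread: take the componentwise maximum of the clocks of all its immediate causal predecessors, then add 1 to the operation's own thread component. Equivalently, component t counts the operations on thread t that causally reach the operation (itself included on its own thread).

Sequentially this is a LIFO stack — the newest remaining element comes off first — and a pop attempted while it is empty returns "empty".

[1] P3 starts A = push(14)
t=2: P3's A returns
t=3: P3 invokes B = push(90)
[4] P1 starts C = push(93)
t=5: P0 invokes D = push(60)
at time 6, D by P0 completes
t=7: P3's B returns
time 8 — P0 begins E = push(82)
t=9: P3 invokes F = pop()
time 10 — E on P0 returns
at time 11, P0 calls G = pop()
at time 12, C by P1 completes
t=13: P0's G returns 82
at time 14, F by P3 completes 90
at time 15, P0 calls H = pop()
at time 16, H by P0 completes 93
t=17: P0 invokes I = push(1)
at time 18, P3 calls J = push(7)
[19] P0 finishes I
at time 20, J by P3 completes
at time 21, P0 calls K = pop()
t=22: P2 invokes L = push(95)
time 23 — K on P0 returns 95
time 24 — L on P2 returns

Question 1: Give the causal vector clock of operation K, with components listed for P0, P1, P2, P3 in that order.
root op A, invoked 1: fresh clock plus P3's own tick → (0, 0, 0, 1)
root op L, invoked 22: fresh clock plus P2's own tick → (0, 0, 1, 0)
root op C, invoked 4: fresh clock plus P1's own tick → (0, 1, 0, 0)
root op D, invoked 5: fresh clock plus P0's own tick → (1, 0, 0, 0)
VC(B, invoked at 3): max of VC(A)=(0, 0, 0, 1), then +1 on thread P3 → (0, 0, 0, 2)
VC(E, invoked at 8): max of VC(D)=(1, 0, 0, 0), then +1 on thread P0 → (2, 0, 0, 0)
VC(F, invoked at 9): max of VC(B)=(0, 0, 0, 2), then +1 on thread P3 → (0, 0, 0, 3)
VC(G, invoked at 11): max of VC(E)=(2, 0, 0, 0), then +1 on thread P0 → (3, 0, 0, 0)
VC(J, invoked at 18): max of VC(F)=(0, 0, 0, 3), then +1 on thread P3 → (0, 0, 0, 4)
VC(H, invoked at 15): max of VC(C)=(0, 1, 0, 0), VC(G)=(3, 0, 0, 0), then +1 on thread P0 → (4, 1, 0, 0)
VC(I, invoked at 17): max of VC(H)=(4, 1, 0, 0), then +1 on thread P0 → (5, 1, 0, 0)
VC(K, invoked at 21): max of VC(I)=(5, 1, 0, 0), VC(L)=(0, 0, 1, 0), then +1 on thread P0 → (6, 1, 1, 0)
target: VC(K) = (6, 1, 1, 0)

(6, 1, 1, 0)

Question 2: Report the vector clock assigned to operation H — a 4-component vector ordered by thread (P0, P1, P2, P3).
A (invocation 1): nothing precedes it; P3's component alone gives (0, 0, 0, 1)
L (invocation 22): nothing precedes it; P2's component alone gives (0, 0, 1, 0)
C (invocation 4): nothing precedes it; P1's component alone gives (0, 1, 0, 0)
D (invocation 5): nothing precedes it; P0's component alone gives (1, 0, 0, 0)
B (invocation 3): componentwise max over VC(A)=(0, 0, 0, 1), +1 at P3, giving (0, 0, 0, 2)
E (invocation 8): componentwise max over VC(D)=(1, 0, 0, 0), +1 at P0, giving (2, 0, 0, 0)
F (invocation 9): componentwise max over VC(B)=(0, 0, 0, 2), +1 at P3, giving (0, 0, 0, 3)
G (invocation 11): componentwise max over VC(E)=(2, 0, 0, 0), +1 at P0, giving (3, 0, 0, 0)
J (invocation 18): componentwise max over VC(F)=(0, 0, 0, 3), +1 at P3, giving (0, 0, 0, 4)
H (invocation 15): componentwise max over VC(C)=(0, 1, 0, 0), VC(G)=(3, 0, 0, 0), +1 at P0, giving (4, 1, 0, 0)
I (invocation 17): componentwise max over VC(H)=(4, 1, 0, 0), +1 at P0, giving (5, 1, 0, 0)
K (invocation 21): componentwise max over VC(I)=(5, 1, 0, 0), VC(L)=(0, 0, 1, 0), +1 at P0, giving (6, 1, 1, 0)
target: VC(H) = (4, 1, 0, 0)

(4, 1, 0, 0)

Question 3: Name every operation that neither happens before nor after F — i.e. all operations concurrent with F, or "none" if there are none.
F spans [9,14]: anything still running between times 9 and 14 counts as concurrent
A [1,2]: before
B [3,7]: before
C [4,12]: concurrent
D [5,6]: before
E [8,10]: concurrent
G [11,13]: concurrent
H [15,16]: after
I [17,19]: after
J [18,20]: after
K [21,23]: after
L [22,24]: after

C, E, G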